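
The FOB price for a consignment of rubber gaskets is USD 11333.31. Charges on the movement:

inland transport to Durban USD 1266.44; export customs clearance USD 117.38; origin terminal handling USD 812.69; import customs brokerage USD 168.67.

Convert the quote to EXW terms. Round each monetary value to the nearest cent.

EXW price: USD 9136.80

Not relevant to the conversion: brokerage — on the buyer under both terms; not part of either seller's price.
From FOB to EXW, the seller no longer bears: inland to port, export clearance, origin terminal.
EXW price = 11333.31 − 1266.44 − 117.38 − 812.69 = 9136.80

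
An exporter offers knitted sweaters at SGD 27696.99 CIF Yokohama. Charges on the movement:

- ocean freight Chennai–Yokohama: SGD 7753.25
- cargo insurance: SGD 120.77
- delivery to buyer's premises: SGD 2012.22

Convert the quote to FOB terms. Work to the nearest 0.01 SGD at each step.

FOB price: SGD 19822.97

Not relevant to the conversion: delivery — on the buyer under both terms; not part of either seller's price.
From CIF to FOB, the seller no longer bears: freight, insurance.
FOB price = 27696.99 − 7753.25 − 120.77 = 19822.97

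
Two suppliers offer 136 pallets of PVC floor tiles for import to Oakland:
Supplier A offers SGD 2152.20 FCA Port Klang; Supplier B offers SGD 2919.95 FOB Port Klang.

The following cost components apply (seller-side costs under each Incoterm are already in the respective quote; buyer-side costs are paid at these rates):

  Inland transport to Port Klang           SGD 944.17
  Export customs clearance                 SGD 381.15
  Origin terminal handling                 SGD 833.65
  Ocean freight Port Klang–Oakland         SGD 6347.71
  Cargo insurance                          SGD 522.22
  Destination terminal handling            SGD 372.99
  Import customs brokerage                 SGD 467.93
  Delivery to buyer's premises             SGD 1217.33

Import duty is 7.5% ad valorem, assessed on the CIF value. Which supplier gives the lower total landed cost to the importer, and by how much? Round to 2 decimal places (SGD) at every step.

Supplier B is cheaper by SGD 70.84

Supplier A (FCA):
CIF value = FCA price + origin terminal + freight + insurance = 2152.20 + 833.65 + 6347.71 + 522.22 = 9855.78
Import duty = 9855.78 × 7.5% = 739.18
Buyer bears (A): 833.65 + 6347.71 + 522.22 + 372.99 + 467.93 + 1217.33 = 9761.83
Landed cost (A) = invoice 2152.20 + 9761.83 + duty 739.18 = 12653.21
Supplier B (FOB):
CIF value = FOB price + freight + insurance = 2919.95 + 6347.71 + 522.22 = 9789.88
Import duty = 9789.88 × 7.5% = 734.24
Buyer bears (B): 6347.71 + 522.22 + 372.99 + 467.93 + 1217.33 = 8928.18
Landed cost (B) = invoice 2919.95 + 8928.18 + duty 734.24 = 12582.37
Difference = |12653.21 − 12582.37| = 70.84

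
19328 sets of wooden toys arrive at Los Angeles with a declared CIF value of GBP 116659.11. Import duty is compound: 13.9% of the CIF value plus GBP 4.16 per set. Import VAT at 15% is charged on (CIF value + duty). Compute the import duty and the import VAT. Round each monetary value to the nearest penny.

Import duty: GBP 96620.10; import VAT: GBP 31991.88

Ad valorem component: 116659.11 × 13.9% = 16215.62
Specific component: 19328 × 4.16 = 80404.48
Import duty = 16215.62 + 80404.48 = 96620.10
VAT base = CIF + duty = 116659.11 + 96620.10 = 213279.21
Import VAT = 213279.21 × 15% = 31991.88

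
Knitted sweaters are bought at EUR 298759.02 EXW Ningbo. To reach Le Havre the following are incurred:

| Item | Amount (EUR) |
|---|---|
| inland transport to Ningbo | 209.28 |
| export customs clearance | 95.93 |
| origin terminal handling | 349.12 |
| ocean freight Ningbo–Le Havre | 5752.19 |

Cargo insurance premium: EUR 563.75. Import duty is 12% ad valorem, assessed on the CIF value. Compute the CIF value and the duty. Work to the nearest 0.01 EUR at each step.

CIF value: EUR 305729.29; import duty: EUR 36687.51

CIF = EXW price + pre-shipment costs + freight + insurance
CIF = 298759.02 + 209.28 + 95.93 + 349.12 + 5752.19 + 563.75 = 305729.29
Import duty = 305729.29 × 12% = 36687.51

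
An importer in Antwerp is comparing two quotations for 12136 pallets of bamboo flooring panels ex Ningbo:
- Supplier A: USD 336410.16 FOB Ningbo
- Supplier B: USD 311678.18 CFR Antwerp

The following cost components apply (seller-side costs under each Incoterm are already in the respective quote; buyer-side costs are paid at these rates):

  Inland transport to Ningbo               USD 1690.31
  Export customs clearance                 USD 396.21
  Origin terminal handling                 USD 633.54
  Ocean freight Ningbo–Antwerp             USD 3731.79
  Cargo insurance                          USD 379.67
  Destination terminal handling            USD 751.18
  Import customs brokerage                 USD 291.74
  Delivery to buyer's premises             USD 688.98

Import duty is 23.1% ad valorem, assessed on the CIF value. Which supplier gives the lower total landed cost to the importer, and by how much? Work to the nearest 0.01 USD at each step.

Supplier B is cheaper by USD 35038.90

Supplier A (FOB):
CIF value = FOB price + freight + insurance = 336410.16 + 3731.79 + 379.67 = 340521.62
Import duty = 340521.62 × 23.1% = 78660.49
Buyer bears (A): 3731.79 + 379.67 + 751.18 + 291.74 + 688.98 = 5843.36
Landed cost (A) = invoice 336410.16 + 5843.36 + duty 78660.49 = 420914.01
Supplier B (CFR):
CIF value = CFR price + insurance = 311678.18 + 379.67 = 312057.85
Import duty = 312057.85 × 23.1% = 72085.36
Buyer bears (B): 379.67 + 751.18 + 291.74 + 688.98 = 2111.57
Landed cost (B) = invoice 311678.18 + 2111.57 + duty 72085.36 = 385875.11
Difference = |420914.01 − 385875.11| = 35038.90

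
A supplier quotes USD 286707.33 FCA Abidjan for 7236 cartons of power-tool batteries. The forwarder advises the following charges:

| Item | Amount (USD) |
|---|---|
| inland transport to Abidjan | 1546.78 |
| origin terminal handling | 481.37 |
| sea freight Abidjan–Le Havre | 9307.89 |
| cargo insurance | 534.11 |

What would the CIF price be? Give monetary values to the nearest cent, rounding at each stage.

CIF price: USD 297030.70

Not relevant to the conversion: inland to port — on the seller under both FCA and CIF; already in the FCA price and stays in the CIF price.
From FCA to CIF, the seller additionally bears: origin terminal, freight, insurance.
CIF price = 286707.33 + 481.37 + 9307.89 + 534.11 = 297030.70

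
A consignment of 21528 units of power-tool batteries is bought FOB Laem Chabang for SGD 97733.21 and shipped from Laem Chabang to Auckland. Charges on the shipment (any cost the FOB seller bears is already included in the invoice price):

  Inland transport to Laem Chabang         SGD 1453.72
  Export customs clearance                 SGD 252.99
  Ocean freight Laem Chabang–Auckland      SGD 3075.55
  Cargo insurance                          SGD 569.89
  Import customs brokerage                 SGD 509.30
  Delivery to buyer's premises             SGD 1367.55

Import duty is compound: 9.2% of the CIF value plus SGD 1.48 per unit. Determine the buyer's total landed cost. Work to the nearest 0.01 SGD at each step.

FOB: the seller bears costs until goods are on board at the origin port; the buyer bears freight, insurance and all costs thereafter.
Already in the invoice (seller's account under FOB): inland to port, export clearance — exclude.
CIF value = FOB price + freight + insurance = 97733.21 + 3075.55 + 569.89 = 101378.65
Ad valorem component: 101378.65 × 9.2% = 9326.84
Specific component: 21528 × 1.48 = 31861.44
Import duty = 9326.84 + 31861.44 = 41188.28
Buyer bears: freight 3075.55 + insurance 569.89 + brokerage 509.30 + delivery 1367.55 + duty 41188.28 = 46710.57
Landed cost = invoice 97733.21 + 46710.57 = 144443.78

Total landed cost: SGD 144443.78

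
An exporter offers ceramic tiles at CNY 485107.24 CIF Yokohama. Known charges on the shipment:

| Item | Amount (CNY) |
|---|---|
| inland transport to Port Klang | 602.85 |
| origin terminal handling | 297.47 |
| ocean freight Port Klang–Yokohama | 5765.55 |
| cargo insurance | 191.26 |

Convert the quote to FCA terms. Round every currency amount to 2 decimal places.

FCA price: CNY 478852.96

Not relevant to the conversion: inland to port — on the seller under both CIF and FCA; already in the CIF price and stays in the FCA price.
From CIF to FCA, the seller no longer bears: origin terminal, freight, insurance.
FCA price = 485107.24 − 297.47 − 5765.55 − 191.26 = 478852.96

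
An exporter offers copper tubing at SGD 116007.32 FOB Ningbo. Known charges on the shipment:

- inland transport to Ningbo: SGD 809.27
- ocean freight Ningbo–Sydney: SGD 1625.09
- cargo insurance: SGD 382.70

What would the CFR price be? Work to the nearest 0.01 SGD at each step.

CFR price: SGD 117632.41

Not relevant to the conversion: inland to port — on the seller under both FOB and CFR; already in the FOB price and stays in the CFR price. insurance — on the buyer under both terms; not part of either seller's price.
From FOB to CFR, the seller additionally bears: freight.
CFR price = 116007.32 + 1625.09 = 117632.41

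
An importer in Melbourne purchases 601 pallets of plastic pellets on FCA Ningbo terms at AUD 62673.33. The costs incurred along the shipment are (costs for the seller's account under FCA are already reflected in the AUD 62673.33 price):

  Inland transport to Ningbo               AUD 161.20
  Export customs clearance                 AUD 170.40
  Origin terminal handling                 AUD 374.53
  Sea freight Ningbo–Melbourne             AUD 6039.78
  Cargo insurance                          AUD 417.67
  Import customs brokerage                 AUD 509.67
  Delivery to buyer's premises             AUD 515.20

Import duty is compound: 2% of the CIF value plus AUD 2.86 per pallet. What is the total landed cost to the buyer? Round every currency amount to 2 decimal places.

Total landed cost: AUD 73639.15

FCA: the seller delivers export-cleared goods to the carrier; the buyer bears costs from that point.
Already in the invoice (seller's account under FCA): inland to port, export clearance — exclude.
CIF value = FCA price + origin terminal + freight + insurance = 62673.33 + 374.53 + 6039.78 + 417.67 = 69505.31
Ad valorem component: 69505.31 × 2% = 1390.11
Specific component: 601 × 2.86 = 1718.86
Import duty = 1390.11 + 1718.86 = 3108.97
Buyer bears: origin terminal 374.53 + freight 6039.78 + insurance 417.67 + brokerage 509.67 + delivery 515.20 + duty 3108.97 = 10965.82
Landed cost = invoice 62673.33 + 10965.82 = 73639.15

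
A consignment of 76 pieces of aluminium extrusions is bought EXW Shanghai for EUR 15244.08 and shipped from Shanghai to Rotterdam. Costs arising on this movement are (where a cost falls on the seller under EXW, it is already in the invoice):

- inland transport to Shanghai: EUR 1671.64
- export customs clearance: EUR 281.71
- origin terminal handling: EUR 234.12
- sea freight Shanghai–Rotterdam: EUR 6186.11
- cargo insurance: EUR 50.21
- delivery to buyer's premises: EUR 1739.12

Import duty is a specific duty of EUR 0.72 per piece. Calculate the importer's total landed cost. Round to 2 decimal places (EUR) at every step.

Total landed cost: EUR 25461.71

EXW: the seller makes goods available at their premises; the buyer bears all onward costs.
CIF value = EXW price + inland to port + export clearance + origin terminal + freight + insurance = 15244.08 + 1671.64 + 281.71 + 234.12 + 6186.11 + 50.21 = 23667.87
Import duty = 76 × 0.72 = 54.72
Buyer bears: inland to port 1671.64 + export clearance 281.71 + origin terminal 234.12 + freight 6186.11 + insurance 50.21 + delivery 1739.12 + duty 54.72 = 10217.63
Landed cost = invoice 15244.08 + 10217.63 = 25461.71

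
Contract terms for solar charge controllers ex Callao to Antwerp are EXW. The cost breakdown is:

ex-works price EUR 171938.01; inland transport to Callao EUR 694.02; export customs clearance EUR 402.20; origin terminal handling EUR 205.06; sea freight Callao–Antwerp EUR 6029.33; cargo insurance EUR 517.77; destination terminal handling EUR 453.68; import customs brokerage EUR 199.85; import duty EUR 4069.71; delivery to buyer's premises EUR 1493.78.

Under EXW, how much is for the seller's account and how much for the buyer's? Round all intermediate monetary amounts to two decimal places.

EXW: the seller makes goods available at their premises; the buyer bears all onward costs.
Seller's account: goods 171938.01 = 171938.01
Buyer's account: inland to port 694.02 + export clearance 402.20 + origin terminal 205.06 + freight 6029.33 + insurance 517.77 + destination terminal 453.68 + brokerage 199.85 + duty 4069.71 + delivery 1493.78 = 14065.40

Seller: EUR 171938.01; buyer: EUR 14065.40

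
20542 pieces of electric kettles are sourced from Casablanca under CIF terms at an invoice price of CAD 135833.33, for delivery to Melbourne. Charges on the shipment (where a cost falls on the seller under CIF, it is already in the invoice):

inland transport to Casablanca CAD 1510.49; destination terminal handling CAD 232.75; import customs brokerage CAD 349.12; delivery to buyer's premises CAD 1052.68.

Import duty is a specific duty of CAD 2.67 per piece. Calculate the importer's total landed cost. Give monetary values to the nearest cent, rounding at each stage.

CIF: the seller pays costs through ocean freight and marine insurance to the destination port.
Already in the invoice (seller's account under CIF): inland to port — exclude.
The CIF price already equals the CIF value: 135833.33
Import duty = 20542 × 2.67 = 54847.14
Buyer bears: destination terminal 232.75 + brokerage 349.12 + delivery 1052.68 + duty 54847.14 = 56481.69
Landed cost = invoice 135833.33 + 56481.69 = 192315.02

Total landed cost: CAD 192315.02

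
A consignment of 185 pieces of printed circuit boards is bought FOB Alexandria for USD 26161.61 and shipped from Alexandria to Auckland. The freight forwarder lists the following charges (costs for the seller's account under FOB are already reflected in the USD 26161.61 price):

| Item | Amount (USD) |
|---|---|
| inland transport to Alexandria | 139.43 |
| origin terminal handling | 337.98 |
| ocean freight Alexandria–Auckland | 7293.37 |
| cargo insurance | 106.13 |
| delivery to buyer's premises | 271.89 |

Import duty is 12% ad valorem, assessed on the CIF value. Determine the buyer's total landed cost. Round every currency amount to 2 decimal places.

Total landed cost: USD 37860.33

FOB: the seller bears costs until goods are on board at the origin port; the buyer bears freight, insurance and all costs thereafter.
Already in the invoice (seller's account under FOB): inland to port, origin terminal — exclude.
CIF value = FOB price + freight + insurance = 26161.61 + 7293.37 + 106.13 = 33561.11
Import duty = 33561.11 × 12% = 4027.33
Buyer bears: freight 7293.37 + insurance 106.13 + delivery 271.89 + duty 4027.33 = 11698.72
Landed cost = invoice 26161.61 + 11698.72 = 37860.33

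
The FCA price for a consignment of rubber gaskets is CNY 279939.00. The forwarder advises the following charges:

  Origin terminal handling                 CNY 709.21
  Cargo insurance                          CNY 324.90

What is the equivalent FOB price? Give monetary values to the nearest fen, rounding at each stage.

FOB price: CNY 280648.21

Not relevant to the conversion: insurance — on the buyer under both terms; not part of either seller's price.
From FCA to FOB, the seller additionally bears: origin terminal.
FOB price = 279939.00 + 709.21 = 280648.21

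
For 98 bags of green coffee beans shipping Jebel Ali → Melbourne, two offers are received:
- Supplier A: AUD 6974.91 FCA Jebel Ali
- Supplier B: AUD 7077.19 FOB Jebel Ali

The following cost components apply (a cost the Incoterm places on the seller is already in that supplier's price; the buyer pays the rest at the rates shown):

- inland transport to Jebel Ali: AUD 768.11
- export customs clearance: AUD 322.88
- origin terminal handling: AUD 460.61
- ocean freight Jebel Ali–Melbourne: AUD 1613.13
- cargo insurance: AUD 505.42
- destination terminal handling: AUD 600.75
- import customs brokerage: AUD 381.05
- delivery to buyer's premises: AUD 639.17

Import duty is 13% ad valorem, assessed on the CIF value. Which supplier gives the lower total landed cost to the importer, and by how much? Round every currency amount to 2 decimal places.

Supplier B is cheaper by AUD 404.91

Supplier A (FCA):
CIF value = FCA price + origin terminal + freight + insurance = 6974.91 + 460.61 + 1613.13 + 505.42 = 9554.07
Import duty = 9554.07 × 13% = 1242.03
Buyer bears (A): 460.61 + 1613.13 + 505.42 + 600.75 + 381.05 + 639.17 = 4200.13
Landed cost (A) = invoice 6974.91 + 4200.13 + duty 1242.03 = 12417.07
Supplier B (FOB):
CIF value = FOB price + freight + insurance = 7077.19 + 1613.13 + 505.42 = 9195.74
Import duty = 9195.74 × 13% = 1195.45
Buyer bears (B): 1613.13 + 505.42 + 600.75 + 381.05 + 639.17 = 3739.52
Landed cost (B) = invoice 7077.19 + 3739.52 + duty 1195.45 = 12012.16
Difference = |12417.07 − 12012.16| = 404.91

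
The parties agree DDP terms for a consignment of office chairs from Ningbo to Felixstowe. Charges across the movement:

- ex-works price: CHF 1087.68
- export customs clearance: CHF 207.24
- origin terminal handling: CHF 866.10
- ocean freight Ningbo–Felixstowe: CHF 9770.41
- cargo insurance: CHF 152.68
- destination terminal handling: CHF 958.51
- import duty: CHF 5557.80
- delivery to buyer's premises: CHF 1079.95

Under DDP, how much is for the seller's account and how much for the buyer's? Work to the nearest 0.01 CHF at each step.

Seller: CHF 19680.37; buyer: CHF 0.00

DDP: the seller bears all costs including import duty.
Seller's account: goods 1087.68 + export clearance 207.24 + origin terminal 866.10 + freight 9770.41 + insurance 152.68 + destination terminal 958.51 + duty 5557.80 + delivery 1079.95 = 19680.37
Buyer's account: 0.00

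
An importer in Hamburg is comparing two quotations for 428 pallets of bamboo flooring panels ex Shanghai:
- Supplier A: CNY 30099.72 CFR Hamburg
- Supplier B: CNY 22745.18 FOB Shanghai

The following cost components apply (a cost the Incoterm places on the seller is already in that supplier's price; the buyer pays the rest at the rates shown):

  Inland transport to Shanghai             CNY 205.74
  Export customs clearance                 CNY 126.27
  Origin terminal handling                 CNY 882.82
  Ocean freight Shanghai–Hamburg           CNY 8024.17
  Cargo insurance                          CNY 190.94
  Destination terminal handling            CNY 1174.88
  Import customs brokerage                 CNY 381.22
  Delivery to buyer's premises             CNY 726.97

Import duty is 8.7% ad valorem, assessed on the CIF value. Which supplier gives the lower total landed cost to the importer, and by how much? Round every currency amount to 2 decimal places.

Supplier A (CFR):
CIF value = CFR price + insurance = 30099.72 + 190.94 = 30290.66
Import duty = 30290.66 × 8.7% = 2635.29
Buyer bears (A): 190.94 + 1174.88 + 381.22 + 726.97 = 2474.01
Landed cost (A) = invoice 30099.72 + 2474.01 + duty 2635.29 = 35209.02
Supplier B (FOB):
CIF value = FOB price + freight + insurance = 22745.18 + 8024.17 + 190.94 = 30960.29
Import duty = 30960.29 × 8.7% = 2693.55
Buyer bears (B): 8024.17 + 190.94 + 1174.88 + 381.22 + 726.97 = 10498.18
Landed cost (B) = invoice 22745.18 + 10498.18 + duty 2693.55 = 35936.91
Difference = |35209.02 − 35936.91| = 727.89

Supplier A is cheaper by CNY 727.89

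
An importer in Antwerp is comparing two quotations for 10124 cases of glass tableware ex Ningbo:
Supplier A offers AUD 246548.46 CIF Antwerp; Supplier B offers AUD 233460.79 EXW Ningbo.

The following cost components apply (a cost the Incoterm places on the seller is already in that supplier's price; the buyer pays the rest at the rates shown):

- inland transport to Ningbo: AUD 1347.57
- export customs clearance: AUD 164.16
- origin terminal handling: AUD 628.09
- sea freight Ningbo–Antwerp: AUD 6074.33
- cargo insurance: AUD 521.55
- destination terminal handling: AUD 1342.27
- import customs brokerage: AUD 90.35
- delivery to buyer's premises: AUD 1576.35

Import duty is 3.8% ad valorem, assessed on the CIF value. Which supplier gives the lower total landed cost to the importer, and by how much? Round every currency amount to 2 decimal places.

Supplier A (CIF):
The CIF price already equals the CIF value: 246548.46
Import duty = 246548.46 × 3.8% = 9368.84
Buyer bears (A): 1342.27 + 90.35 + 1576.35 = 3008.97
Landed cost (A) = invoice 246548.46 + 3008.97 + duty 9368.84 = 258926.27
Supplier B (EXW):
CIF value = EXW price + inland to port + export clearance + origin terminal + freight + insurance = 233460.79 + 1347.57 + 164.16 + 628.09 + 6074.33 + 521.55 = 242196.49
Import duty = 242196.49 × 3.8% = 9203.47
Buyer bears (B): 1347.57 + 164.16 + 628.09 + 6074.33 + 521.55 + 1342.27 + 90.35 + 1576.35 = 11744.67
Landed cost (B) = invoice 233460.79 + 11744.67 + duty 9203.47 = 254408.93
Difference = |258926.27 − 254408.93| = 4517.34

Supplier B is cheaper by AUD 4517.34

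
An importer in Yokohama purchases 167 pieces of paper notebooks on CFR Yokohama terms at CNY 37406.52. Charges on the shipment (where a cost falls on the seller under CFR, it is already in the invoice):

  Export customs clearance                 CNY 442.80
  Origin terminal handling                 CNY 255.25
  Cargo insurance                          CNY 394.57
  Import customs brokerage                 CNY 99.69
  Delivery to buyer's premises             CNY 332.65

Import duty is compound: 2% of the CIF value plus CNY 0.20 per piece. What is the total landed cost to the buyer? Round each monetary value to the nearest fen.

Total landed cost: CNY 39022.85

CFR: the seller pays costs through ocean freight to the destination port, but not insurance.
Already in the invoice (seller's account under CFR): export clearance, origin terminal — exclude.
CIF value = CFR price + insurance = 37406.52 + 394.57 = 37801.09
Ad valorem component: 37801.09 × 2% = 756.02
Specific component: 167 × 0.20 = 33.40
Import duty = 756.02 + 33.40 = 789.42
Buyer bears: insurance 394.57 + brokerage 99.69 + delivery 332.65 + duty 789.42 = 1616.33
Landed cost = invoice 37406.52 + 1616.33 = 39022.85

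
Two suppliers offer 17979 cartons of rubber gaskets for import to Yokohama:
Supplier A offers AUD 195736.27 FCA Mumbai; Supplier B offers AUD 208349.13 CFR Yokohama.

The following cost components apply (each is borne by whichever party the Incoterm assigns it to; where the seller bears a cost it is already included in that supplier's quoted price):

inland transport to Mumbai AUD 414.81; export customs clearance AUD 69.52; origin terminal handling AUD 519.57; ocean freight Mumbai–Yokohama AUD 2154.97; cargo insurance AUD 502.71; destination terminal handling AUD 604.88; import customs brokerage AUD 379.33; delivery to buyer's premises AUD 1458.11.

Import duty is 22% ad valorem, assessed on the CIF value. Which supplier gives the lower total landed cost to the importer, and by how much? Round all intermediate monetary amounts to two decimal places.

Supplier A (FCA):
CIF value = FCA price + origin terminal + freight + insurance = 195736.27 + 519.57 + 2154.97 + 502.71 = 198913.52
Import duty = 198913.52 × 22% = 43760.97
Buyer bears (A): 519.57 + 2154.97 + 502.71 + 604.88 + 379.33 + 1458.11 = 5619.57
Landed cost (A) = invoice 195736.27 + 5619.57 + duty 43760.97 = 245116.81
Supplier B (CFR):
CIF value = CFR price + insurance = 208349.13 + 502.71 = 208851.84
Import duty = 208851.84 × 22% = 45947.40
Buyer bears (B): 502.71 + 604.88 + 379.33 + 1458.11 = 2945.03
Landed cost (B) = invoice 208349.13 + 2945.03 + duty 45947.40 = 257241.56
Difference = |245116.81 − 257241.56| = 12124.75

Supplier A is cheaper by AUD 12124.75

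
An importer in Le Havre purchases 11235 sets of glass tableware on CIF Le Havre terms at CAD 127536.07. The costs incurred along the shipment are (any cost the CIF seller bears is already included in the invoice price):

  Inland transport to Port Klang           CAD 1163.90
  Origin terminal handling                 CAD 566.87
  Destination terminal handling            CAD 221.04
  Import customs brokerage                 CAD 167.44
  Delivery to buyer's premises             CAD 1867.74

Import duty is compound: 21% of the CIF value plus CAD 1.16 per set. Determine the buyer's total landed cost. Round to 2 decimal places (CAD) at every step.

Total landed cost: CAD 169607.46

CIF: the seller pays costs through ocean freight and marine insurance to the destination port.
Already in the invoice (seller's account under CIF): inland to port, origin terminal — exclude.
The CIF price already equals the CIF value: 127536.07
Ad valorem component: 127536.07 × 21% = 26782.57
Specific component: 11235 × 1.16 = 13032.60
Import duty = 26782.57 + 13032.60 = 39815.17
Buyer bears: destination terminal 221.04 + brokerage 167.44 + delivery 1867.74 + duty 39815.17 = 42071.39
Landed cost = invoice 127536.07 + 42071.39 = 169607.46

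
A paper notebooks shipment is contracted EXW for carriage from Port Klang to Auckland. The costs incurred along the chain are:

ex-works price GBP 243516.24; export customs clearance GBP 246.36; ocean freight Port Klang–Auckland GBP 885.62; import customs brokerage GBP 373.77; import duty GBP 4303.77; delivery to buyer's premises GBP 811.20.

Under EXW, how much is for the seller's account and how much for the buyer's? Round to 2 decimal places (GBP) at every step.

Seller: GBP 243516.24; buyer: GBP 6620.72

EXW: the seller makes goods available at their premises; the buyer bears all onward costs.
Seller's account: goods 243516.24 = 243516.24
Buyer's account: export clearance 246.36 + freight 885.62 + brokerage 373.77 + duty 4303.77 + delivery 811.20 = 6620.72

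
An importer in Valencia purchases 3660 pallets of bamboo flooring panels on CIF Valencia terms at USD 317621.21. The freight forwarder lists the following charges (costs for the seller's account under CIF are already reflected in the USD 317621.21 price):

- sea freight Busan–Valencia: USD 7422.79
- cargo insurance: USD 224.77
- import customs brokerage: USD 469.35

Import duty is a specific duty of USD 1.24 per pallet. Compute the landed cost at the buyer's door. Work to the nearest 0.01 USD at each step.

Total landed cost: USD 322628.96

CIF: the seller pays costs through ocean freight and marine insurance to the destination port.
Already in the invoice (seller's account under CIF): freight, insurance — exclude.
The CIF price already equals the CIF value: 317621.21
Import duty = 3660 × 1.24 = 4538.40
Buyer bears: brokerage 469.35 + duty 4538.40 = 5007.75
Landed cost = invoice 317621.21 + 5007.75 = 322628.96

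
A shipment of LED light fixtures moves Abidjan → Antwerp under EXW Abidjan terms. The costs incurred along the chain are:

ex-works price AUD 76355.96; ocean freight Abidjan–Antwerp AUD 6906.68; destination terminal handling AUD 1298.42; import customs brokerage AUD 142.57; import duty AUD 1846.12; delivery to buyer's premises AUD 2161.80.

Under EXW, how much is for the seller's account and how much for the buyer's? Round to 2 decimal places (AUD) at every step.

EXW: the seller makes goods available at their premises; the buyer bears all onward costs.
Seller's account: goods 76355.96 = 76355.96
Buyer's account: freight 6906.68 + destination terminal 1298.42 + brokerage 142.57 + duty 1846.12 + delivery 2161.80 = 12355.59

Seller: AUD 76355.96; buyer: AUD 12355.59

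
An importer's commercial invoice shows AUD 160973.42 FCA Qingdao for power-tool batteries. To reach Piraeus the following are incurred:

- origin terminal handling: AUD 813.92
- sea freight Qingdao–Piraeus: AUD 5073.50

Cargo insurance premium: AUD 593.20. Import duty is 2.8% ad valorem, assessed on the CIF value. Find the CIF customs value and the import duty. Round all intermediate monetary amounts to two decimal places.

CIF value: AUD 167454.04; import duty: AUD 4688.71

CIF = FCA price + pre-shipment costs + freight + insurance
CIF = 160973.42 + 813.92 + 5073.50 + 593.20 = 167454.04
Import duty = 167454.04 × 2.8% = 4688.71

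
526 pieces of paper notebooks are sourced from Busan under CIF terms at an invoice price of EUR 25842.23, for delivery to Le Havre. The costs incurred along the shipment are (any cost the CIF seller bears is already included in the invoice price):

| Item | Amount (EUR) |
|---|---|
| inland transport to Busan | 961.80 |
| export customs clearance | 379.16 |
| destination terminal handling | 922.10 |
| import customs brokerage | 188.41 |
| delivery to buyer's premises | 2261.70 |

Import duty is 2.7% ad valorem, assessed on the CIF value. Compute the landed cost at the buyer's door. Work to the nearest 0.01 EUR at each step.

Total landed cost: EUR 29912.18

CIF: the seller pays costs through ocean freight and marine insurance to the destination port.
Already in the invoice (seller's account under CIF): inland to port, export clearance — exclude.
The CIF price already equals the CIF value: 25842.23
Import duty = 25842.23 × 2.7% = 697.74
Buyer bears: destination terminal 922.10 + brokerage 188.41 + delivery 2261.70 + duty 697.74 = 4069.95
Landed cost = invoice 25842.23 + 4069.95 = 29912.18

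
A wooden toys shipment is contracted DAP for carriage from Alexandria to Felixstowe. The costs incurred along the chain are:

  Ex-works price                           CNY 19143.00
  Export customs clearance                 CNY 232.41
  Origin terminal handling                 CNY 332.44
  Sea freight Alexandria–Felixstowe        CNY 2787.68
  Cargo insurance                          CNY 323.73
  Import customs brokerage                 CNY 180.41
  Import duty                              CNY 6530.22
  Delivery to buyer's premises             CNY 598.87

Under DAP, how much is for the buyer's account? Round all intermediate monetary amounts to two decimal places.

DAP: the seller bears all costs to the named destination except import duty and clearance.
Seller's account: goods 19143.00 + export clearance 232.41 + origin terminal 332.44 + freight 2787.68 + insurance 323.73 + delivery 598.87 = 23418.13
Buyer's account: brokerage 180.41 + duty 6530.22 = 6710.63

Buyer's account: CNY 6710.63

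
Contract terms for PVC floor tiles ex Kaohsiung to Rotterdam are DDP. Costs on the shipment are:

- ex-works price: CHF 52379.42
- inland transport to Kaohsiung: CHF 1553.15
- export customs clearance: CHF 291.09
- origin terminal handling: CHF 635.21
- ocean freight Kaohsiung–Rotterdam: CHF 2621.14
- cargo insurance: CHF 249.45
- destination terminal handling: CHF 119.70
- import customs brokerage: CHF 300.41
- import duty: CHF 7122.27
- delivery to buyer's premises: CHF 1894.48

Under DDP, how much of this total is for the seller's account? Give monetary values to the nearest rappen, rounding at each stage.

Seller's account: CHF 67166.32

DDP: the seller bears all costs including import duty.
Seller's account: goods 52379.42 + inland to port 1553.15 + export clearance 291.09 + origin terminal 635.21 + freight 2621.14 + insurance 249.45 + destination terminal 119.70 + brokerage 300.41 + duty 7122.27 + delivery 1894.48 = 67166.32
Buyer's account: 0.00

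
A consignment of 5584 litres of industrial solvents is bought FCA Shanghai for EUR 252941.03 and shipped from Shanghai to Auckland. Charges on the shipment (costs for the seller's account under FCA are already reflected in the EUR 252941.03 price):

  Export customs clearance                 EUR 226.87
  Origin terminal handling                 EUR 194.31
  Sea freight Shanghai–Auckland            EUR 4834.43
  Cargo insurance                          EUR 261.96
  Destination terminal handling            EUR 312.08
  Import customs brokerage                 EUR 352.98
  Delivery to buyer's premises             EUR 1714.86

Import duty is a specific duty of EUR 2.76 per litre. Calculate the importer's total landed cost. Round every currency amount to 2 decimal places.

FCA: the seller delivers export-cleared goods to the carrier; the buyer bears costs from that point.
Already in the invoice (seller's account under FCA): export clearance — exclude.
CIF value = FCA price + origin terminal + freight + insurance = 252941.03 + 194.31 + 4834.43 + 261.96 = 258231.73
Import duty = 5584 × 2.76 = 15411.84
Buyer bears: origin terminal 194.31 + freight 4834.43 + insurance 261.96 + destination terminal 312.08 + brokerage 352.98 + delivery 1714.86 + duty 15411.84 = 23082.46
Landed cost = invoice 252941.03 + 23082.46 = 276023.49

Total landed cost: EUR 276023.49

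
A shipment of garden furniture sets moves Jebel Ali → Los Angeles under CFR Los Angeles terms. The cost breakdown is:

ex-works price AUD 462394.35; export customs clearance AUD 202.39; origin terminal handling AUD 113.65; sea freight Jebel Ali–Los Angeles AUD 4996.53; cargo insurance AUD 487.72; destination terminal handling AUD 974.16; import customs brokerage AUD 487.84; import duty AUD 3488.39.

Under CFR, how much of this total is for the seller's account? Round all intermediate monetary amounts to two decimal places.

CFR: the seller pays costs through ocean freight to the destination port, but not insurance.
Seller's account: goods 462394.35 + export clearance 202.39 + origin terminal 113.65 + freight 4996.53 = 467706.92
Buyer's account: insurance 487.72 + destination terminal 974.16 + brokerage 487.84 + duty 3488.39 = 5438.11

Seller's account: AUD 467706.92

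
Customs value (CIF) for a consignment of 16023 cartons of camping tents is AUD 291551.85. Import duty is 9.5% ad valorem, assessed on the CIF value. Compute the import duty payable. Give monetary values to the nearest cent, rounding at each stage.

Import duty: AUD 27697.43

Import duty = 291551.85 × 9.5% = 27697.43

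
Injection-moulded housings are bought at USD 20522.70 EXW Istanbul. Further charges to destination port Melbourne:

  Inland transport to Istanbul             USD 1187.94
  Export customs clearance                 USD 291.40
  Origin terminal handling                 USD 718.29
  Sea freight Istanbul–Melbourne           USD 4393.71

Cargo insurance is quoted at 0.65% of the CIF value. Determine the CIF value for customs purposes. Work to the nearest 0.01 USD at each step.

Let C be the CIF value. C = EXW price + pre-shipment costs + freight + 0.65% × C
C − 0.65% × C = 20522.70 + 1187.94 + 291.40 + 718.29 + 4393.71
0.9935 × C = 27114.04
C = 27114.04 / 0.9935 = 27291.43
Insurance premium = 0.65% × 27291.43 = 177.39

CIF value: USD 27291.43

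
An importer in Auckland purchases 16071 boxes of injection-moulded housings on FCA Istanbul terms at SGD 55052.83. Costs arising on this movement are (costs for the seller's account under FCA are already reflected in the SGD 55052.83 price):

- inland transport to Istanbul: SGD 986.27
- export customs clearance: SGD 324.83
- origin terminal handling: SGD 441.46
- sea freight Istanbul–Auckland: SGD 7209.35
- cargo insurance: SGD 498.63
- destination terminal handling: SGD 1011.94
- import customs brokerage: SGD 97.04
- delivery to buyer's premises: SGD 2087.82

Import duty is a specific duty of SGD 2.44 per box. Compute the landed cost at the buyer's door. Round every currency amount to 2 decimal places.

FCA: the seller delivers export-cleared goods to the carrier; the buyer bears costs from that point.
Already in the invoice (seller's account under FCA): inland to port, export clearance — exclude.
CIF value = FCA price + origin terminal + freight + insurance = 55052.83 + 441.46 + 7209.35 + 498.63 = 63202.27
Import duty = 16071 × 2.44 = 39213.24
Buyer bears: origin terminal 441.46 + freight 7209.35 + insurance 498.63 + destination terminal 1011.94 + brokerage 97.04 + delivery 2087.82 + duty 39213.24 = 50559.48
Landed cost = invoice 55052.83 + 50559.48 = 105612.31

Total landed cost: SGD 105612.31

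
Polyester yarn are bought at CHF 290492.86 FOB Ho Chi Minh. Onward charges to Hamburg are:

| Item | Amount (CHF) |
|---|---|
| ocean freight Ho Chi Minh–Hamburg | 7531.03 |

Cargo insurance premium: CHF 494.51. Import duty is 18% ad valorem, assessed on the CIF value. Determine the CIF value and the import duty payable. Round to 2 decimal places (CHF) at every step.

CIF value: CHF 298518.40; import duty: CHF 53733.31

CIF = FOB price + freight + insurance
CIF = 290492.86 + 7531.03 + 494.51 = 298518.40
Import duty = 298518.40 × 18% = 53733.31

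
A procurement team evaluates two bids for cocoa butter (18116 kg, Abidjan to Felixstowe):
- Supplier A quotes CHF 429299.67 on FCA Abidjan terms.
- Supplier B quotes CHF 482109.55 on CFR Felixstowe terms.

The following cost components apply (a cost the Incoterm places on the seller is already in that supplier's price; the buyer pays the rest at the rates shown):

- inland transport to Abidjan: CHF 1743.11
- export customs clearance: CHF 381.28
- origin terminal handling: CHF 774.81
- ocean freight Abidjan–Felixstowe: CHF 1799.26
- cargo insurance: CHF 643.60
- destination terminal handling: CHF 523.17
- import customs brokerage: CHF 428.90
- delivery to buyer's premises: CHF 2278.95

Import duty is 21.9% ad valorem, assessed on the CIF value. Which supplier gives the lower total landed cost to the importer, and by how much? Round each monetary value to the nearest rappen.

Supplier A is cheaper by CHF 61237.45

Supplier A (FCA):
CIF value = FCA price + origin terminal + freight + insurance = 429299.67 + 774.81 + 1799.26 + 643.60 = 432517.34
Import duty = 432517.34 × 21.9% = 94721.30
Buyer bears (A): 774.81 + 1799.26 + 643.60 + 523.17 + 428.90 + 2278.95 = 6448.69
Landed cost (A) = invoice 429299.67 + 6448.69 + duty 94721.30 = 530469.66
Supplier B (CFR):
CIF value = CFR price + insurance = 482109.55 + 643.60 = 482753.15
Import duty = 482753.15 × 21.9% = 105722.94
Buyer bears (B): 643.60 + 523.17 + 428.90 + 2278.95 = 3874.62
Landed cost (B) = invoice 482109.55 + 3874.62 + duty 105722.94 = 591707.11
Difference = |530469.66 − 591707.11| = 61237.45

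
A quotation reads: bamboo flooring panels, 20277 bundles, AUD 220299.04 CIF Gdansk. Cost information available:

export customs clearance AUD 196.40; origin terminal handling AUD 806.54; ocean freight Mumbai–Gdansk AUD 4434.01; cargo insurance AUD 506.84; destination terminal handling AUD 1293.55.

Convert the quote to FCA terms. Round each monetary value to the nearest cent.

FCA price: AUD 214551.65

Not relevant to the conversion: export clearance — on the seller under both CIF and FCA; already in the CIF price and stays in the FCA price. destination terminal — on the buyer under both terms; not part of either seller's price.
From CIF to FCA, the seller no longer bears: origin terminal, freight, insurance.
FCA price = 220299.04 − 806.54 − 4434.01 − 506.84 = 214551.65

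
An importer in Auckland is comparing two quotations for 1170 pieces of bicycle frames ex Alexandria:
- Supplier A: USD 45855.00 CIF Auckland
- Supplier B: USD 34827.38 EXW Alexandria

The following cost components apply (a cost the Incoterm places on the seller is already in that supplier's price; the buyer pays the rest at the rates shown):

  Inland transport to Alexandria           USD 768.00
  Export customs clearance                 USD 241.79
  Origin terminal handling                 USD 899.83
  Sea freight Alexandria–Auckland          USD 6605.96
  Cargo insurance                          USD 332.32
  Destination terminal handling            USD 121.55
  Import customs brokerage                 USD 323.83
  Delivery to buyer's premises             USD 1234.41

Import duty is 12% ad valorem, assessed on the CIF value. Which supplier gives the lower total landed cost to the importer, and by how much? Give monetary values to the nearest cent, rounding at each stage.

Supplier A (CIF):
The CIF price already equals the CIF value: 45855.00
Import duty = 45855.00 × 12% = 5502.60
Buyer bears (A): 121.55 + 323.83 + 1234.41 = 1679.79
Landed cost (A) = invoice 45855.00 + 1679.79 + duty 5502.60 = 53037.39
Supplier B (EXW):
CIF value = EXW price + inland to port + export clearance + origin terminal + freight + insurance = 34827.38 + 768.00 + 241.79 + 899.83 + 6605.96 + 332.32 = 43675.28
Import duty = 43675.28 × 12% = 5241.03
Buyer bears (B): 768.00 + 241.79 + 899.83 + 6605.96 + 332.32 + 121.55 + 323.83 + 1234.41 = 10527.69
Landed cost (B) = invoice 34827.38 + 10527.69 + duty 5241.03 = 50596.10
Difference = |53037.39 − 50596.10| = 2441.29

Supplier B is cheaper by USD 2441.29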